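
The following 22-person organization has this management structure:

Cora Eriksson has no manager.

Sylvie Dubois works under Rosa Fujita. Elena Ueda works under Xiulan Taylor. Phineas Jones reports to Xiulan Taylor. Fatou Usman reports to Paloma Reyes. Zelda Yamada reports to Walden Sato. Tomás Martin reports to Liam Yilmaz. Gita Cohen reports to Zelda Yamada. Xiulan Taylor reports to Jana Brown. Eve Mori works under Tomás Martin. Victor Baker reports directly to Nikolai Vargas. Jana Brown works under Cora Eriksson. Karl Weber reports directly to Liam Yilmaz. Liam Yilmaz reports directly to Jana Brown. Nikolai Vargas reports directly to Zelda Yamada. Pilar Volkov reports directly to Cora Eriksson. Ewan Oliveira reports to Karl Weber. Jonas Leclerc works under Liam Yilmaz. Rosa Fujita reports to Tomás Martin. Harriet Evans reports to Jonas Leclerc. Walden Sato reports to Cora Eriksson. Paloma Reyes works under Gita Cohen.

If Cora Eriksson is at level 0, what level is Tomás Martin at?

Chain from Tomás Martin up to Cora Eriksson: Tomás Martin → Liam Yilmaz → Jana Brown → Cora Eriksson. That is 3 steps up, so Tomás Martin is 3 levels below Cora Eriksson.

3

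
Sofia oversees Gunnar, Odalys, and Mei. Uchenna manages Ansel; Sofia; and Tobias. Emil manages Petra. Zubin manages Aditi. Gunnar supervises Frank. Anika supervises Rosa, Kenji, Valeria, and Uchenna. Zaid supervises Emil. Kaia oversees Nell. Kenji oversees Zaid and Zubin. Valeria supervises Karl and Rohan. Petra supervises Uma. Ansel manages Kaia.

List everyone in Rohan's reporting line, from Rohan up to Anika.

Rohan -> Valeria -> Anika

Rohan reports to Valeria. Valeria reports to Anika. Anika is at the top.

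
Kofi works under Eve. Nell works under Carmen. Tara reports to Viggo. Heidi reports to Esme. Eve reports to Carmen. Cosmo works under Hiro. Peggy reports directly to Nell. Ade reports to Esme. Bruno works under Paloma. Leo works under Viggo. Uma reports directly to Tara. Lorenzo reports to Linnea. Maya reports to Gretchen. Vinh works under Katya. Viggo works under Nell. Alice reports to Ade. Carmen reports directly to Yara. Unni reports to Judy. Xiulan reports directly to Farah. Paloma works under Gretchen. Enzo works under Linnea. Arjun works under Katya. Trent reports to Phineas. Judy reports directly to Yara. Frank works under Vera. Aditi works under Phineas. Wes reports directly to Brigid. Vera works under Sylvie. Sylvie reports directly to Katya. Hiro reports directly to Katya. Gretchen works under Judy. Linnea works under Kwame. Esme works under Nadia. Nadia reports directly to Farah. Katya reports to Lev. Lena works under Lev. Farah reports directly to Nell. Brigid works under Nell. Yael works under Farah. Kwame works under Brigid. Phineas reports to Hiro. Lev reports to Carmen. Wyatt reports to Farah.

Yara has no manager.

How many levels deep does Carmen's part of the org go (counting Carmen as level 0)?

The longest chain under Carmen runs Carmen → Nell → Farah → Nadia → Esme → Ade → Alice, which is 6 levels below Carmen.

6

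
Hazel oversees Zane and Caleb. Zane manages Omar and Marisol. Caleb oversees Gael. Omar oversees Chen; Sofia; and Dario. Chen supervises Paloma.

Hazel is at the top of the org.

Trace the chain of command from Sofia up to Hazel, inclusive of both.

Sofia reports to Omar. Omar reports to Zane. Zane reports to Hazel. Hazel is at the top.

Sofia -> Omar -> Zane -> Hazel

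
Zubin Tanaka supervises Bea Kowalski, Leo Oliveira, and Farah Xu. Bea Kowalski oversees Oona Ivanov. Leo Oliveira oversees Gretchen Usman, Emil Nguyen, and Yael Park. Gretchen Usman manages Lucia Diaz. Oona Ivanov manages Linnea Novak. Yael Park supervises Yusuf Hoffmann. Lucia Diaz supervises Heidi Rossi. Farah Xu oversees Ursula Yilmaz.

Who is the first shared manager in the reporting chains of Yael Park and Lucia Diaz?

Yael Park's chain of managers is Leo Oliveira, Zubin Tanaka. Lucia Diaz's chain of managers is Gretchen Usman, Leo Oliveira, Zubin Tanaka. The first manager that appears in both chains is Leo Oliveira.

Leo Oliveira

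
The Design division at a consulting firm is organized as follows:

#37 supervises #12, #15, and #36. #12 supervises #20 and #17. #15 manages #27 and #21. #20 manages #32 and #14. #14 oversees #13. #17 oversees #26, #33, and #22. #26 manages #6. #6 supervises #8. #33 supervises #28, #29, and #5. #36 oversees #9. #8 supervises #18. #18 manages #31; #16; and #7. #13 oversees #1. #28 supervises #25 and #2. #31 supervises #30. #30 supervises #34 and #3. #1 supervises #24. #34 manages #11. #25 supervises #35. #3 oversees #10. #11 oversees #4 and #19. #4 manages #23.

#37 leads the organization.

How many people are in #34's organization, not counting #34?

#34 directly manages #11. Under #11: #19, #4, #23 (3). That's 4 in total.

4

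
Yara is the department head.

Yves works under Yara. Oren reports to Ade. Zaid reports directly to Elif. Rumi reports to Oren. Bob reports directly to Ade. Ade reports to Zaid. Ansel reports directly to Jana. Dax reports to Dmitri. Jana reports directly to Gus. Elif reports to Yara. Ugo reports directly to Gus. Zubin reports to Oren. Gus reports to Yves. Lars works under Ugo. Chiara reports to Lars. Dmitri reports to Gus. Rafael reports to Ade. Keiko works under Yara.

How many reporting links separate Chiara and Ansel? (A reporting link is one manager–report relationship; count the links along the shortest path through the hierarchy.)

5

Chiara is 3 levels below Gus, and Ansel is 2 levels below Gus (their lowest common manager). The shortest path runs up from Chiara to Gus and back down to Ansel: 3 + 2 = 5 links.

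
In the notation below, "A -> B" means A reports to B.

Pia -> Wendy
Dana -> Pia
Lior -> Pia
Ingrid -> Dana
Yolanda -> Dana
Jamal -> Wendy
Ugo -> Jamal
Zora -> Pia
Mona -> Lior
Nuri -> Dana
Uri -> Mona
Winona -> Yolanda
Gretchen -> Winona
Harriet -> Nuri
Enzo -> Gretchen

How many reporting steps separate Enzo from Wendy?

Chain from Enzo up to Wendy: Enzo → Gretchen → Winona → Yolanda → Dana → Pia → Wendy. That is 6 steps up, so Enzo is 6 levels below Wendy.

6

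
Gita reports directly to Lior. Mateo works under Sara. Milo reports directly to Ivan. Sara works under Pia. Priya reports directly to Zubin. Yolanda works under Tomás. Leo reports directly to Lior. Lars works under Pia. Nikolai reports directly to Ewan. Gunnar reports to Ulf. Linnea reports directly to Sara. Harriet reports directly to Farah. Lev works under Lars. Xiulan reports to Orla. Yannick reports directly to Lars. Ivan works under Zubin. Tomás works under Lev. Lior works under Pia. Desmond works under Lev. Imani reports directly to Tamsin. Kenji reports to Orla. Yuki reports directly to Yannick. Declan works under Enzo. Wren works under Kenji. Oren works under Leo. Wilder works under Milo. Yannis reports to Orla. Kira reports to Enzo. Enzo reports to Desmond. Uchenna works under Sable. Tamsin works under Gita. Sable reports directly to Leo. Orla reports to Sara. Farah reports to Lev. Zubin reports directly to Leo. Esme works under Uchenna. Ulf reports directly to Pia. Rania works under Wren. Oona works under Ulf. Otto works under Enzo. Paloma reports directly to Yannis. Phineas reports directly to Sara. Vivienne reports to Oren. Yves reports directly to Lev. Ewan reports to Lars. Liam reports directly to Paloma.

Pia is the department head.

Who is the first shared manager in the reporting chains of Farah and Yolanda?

Farah's chain of managers is Lev, Lars, Pia. Yolanda's chain of managers is Tomás, Lev, Lars, Pia. The first manager that appears in both chains is Lev.

Lev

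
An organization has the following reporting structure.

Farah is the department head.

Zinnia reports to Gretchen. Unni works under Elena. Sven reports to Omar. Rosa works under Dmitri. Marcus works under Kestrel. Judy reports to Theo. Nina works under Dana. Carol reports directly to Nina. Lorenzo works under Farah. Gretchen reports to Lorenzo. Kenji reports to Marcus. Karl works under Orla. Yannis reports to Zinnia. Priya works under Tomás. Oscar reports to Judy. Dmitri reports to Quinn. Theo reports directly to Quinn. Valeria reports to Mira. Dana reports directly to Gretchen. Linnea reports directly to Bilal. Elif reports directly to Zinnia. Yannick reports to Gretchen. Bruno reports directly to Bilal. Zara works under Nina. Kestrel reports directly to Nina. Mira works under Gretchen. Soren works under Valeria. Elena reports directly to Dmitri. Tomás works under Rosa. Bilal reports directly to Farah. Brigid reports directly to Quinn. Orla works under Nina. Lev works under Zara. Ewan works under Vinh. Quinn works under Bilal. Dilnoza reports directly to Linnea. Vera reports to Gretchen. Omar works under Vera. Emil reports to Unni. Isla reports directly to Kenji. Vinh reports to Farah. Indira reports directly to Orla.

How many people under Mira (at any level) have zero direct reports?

1

The only person in Mira's organization with no one reporting to them is Soren. That is 1.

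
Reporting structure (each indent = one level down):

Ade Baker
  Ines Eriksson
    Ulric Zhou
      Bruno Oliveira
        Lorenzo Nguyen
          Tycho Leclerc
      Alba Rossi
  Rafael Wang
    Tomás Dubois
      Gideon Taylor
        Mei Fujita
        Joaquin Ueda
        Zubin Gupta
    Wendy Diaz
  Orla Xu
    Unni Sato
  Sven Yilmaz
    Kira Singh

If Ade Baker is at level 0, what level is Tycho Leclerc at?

5

Chain from Tycho Leclerc up to Ade Baker: Tycho Leclerc → Lorenzo Nguyen → Bruno Oliveira → Ulric Zhou → Ines Eriksson → Ade Baker. That is 5 steps up, so Tycho Leclerc is 5 levels below Ade Baker.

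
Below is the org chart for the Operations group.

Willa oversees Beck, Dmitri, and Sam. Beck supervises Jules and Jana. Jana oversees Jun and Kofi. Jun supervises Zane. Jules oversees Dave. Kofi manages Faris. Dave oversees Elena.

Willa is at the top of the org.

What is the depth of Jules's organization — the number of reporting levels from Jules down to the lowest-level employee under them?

The longest chain under Jules runs Jules → Dave → Elena, which is 2 levels below Jules.

2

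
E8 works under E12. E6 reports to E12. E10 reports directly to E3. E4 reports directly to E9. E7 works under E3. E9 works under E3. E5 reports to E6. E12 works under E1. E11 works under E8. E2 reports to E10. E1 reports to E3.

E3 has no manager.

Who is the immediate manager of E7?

E3

E7 reports directly to E3.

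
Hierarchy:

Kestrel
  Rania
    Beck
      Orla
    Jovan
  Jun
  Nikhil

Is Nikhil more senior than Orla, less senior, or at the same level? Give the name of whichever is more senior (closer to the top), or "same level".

Nikhil is 1 level below Kestrel; Orla is 3. Nikhil is higher.

Nikhil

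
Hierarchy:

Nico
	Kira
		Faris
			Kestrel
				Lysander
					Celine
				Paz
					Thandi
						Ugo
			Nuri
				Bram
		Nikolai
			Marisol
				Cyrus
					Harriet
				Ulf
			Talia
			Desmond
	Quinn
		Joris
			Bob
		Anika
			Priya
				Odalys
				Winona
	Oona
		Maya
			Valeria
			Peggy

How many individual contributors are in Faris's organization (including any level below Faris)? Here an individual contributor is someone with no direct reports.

The people in Faris's organization with no one reporting to them are Bram, Ugo, Celine. That is 3.

3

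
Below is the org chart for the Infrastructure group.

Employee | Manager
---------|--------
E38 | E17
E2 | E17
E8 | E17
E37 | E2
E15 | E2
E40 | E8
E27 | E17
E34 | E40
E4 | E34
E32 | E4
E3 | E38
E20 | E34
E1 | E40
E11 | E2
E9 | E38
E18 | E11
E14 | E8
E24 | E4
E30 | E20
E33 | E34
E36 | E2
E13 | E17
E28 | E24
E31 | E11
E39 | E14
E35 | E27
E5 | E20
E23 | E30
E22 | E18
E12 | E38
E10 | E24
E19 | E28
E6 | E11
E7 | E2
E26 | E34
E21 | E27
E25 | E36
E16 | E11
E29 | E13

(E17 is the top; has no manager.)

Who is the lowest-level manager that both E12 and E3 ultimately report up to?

E38

E12's chain of managers is E38, E17. E3's chain of managers is E38, E17. The first manager that appears in both chains is E38.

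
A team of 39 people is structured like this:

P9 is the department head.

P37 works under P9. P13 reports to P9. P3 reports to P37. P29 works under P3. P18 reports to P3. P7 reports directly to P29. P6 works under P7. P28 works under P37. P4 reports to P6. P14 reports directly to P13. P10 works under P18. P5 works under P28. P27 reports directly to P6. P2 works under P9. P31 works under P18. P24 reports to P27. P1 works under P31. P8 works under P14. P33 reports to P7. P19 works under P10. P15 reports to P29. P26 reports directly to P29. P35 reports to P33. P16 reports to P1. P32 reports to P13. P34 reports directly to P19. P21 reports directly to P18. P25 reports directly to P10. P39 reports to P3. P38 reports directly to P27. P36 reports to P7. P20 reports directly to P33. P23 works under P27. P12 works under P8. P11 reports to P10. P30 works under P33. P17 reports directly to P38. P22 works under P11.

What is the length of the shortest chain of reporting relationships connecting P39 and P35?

P39 is 1 level below P3, and P35 is 4 levels below P3 (their lowest common manager). The shortest path runs up from P39 to P3 and back down to P35: 1 + 4 = 5 links.

5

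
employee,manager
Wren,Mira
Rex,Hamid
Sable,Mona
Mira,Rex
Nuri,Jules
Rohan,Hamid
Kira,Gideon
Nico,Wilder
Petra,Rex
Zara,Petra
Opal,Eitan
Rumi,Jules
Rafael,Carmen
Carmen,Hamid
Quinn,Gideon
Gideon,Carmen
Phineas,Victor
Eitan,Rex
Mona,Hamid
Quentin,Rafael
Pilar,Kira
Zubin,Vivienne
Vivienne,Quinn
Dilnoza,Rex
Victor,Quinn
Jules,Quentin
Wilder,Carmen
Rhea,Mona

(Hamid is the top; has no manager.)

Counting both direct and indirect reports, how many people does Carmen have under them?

Carmen directly manages Rafael, Gideon, Wilder. Under Rafael: Quentin, Jules, Rumi, Nuri (4). Under Gideon: Kira, Pilar, Quinn, Vivienne, Zubin, Victor, Phineas (7). Under Wilder: Nico (1). So Carmen's organization is 3 direct reports plus everyone under them: 5 + 8 + 2 = 15.

15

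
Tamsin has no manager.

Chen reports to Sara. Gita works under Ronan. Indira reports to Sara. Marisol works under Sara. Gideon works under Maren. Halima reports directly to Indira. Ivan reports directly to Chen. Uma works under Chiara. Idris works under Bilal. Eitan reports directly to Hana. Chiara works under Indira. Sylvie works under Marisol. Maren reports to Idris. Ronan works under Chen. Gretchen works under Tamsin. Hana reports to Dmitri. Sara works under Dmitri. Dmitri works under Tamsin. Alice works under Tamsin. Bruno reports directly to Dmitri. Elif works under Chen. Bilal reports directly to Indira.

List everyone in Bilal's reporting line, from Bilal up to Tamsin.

Bilal reports to Indira. Indira reports to Sara. Sara reports to Dmitri. Dmitri reports to Tamsin. Tamsin is at the top.

Bilal -> Indira -> Sara -> Dmitri -> Tamsin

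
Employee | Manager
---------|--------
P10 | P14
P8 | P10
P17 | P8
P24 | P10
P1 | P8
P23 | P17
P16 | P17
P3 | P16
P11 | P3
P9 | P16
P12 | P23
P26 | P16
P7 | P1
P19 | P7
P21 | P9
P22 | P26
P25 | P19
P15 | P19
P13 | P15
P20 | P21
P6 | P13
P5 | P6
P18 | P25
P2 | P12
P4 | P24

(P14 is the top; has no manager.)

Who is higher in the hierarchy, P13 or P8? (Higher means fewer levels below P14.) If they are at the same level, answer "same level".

P13 is 7 levels below P14; P8 is 2. P8 is higher.

P8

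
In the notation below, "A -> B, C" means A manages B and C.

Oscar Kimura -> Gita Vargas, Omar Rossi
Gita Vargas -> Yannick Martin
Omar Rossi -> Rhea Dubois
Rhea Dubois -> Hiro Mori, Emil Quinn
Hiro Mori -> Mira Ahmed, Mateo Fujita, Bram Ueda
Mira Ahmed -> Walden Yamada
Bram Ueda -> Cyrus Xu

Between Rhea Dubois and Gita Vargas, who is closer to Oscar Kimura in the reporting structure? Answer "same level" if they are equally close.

Rhea Dubois is 2 levels below Oscar Kimura; Gita Vargas is 1. Gita Vargas is higher.

Gita Vargas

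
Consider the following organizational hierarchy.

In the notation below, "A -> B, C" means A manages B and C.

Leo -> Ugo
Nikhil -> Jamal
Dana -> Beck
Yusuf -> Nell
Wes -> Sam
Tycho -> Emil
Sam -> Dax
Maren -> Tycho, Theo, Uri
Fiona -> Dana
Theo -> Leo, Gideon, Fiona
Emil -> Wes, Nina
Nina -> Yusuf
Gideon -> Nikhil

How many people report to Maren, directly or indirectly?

Maren directly manages Tycho, Theo, Uri. Under Tycho: Emil, Nina, Yusuf, Nell, Wes, Sam, Dax (7). Under Theo: Fiona, Dana, Beck, Gideon, Nikhil, Jamal, Leo, Ugo (8). Uri has no reports. So Maren's organization is 3 direct reports plus everyone under them: 8 + 9 + 1 = 18.

18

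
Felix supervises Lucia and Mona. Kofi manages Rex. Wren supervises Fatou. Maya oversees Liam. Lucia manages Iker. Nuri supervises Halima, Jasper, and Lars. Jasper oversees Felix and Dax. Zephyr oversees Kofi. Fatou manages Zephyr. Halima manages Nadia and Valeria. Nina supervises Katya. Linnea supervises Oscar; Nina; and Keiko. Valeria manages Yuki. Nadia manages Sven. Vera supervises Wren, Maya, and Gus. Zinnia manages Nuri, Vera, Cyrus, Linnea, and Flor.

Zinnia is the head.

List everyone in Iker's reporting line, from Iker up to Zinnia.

Iker -> Lucia -> Felix -> Jasper -> Nuri -> Zinnia

Iker reports to Lucia. Lucia reports to Felix. Felix reports to Jasper. Jasper reports to Nuri. Nuri reports to Zinnia. Zinnia is at the top.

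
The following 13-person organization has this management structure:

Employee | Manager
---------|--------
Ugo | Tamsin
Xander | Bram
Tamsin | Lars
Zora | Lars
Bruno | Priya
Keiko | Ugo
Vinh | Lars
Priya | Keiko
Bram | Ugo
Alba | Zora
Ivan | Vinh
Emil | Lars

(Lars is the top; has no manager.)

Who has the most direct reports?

Direct-report counts: Lars has 4; Vinh has 1; Zora has 1; Tamsin has 1; Ugo has 2; Bram has 1; Keiko has 1; Priya has 1. The largest is 4, held by Lars.

Lars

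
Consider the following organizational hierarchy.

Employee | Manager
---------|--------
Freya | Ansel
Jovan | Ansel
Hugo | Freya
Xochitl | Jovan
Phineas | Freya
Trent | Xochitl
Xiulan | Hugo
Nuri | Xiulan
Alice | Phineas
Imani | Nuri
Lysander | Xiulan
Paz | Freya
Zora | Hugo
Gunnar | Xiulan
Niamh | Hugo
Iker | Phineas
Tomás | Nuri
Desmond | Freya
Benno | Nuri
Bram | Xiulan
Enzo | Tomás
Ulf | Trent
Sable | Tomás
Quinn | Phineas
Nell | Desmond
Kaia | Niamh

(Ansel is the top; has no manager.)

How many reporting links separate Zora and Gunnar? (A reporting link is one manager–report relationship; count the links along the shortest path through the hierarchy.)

Zora is 1 level below Hugo, and Gunnar is 2 levels below Hugo (their lowest common manager). The shortest path runs up from Zora to Hugo and back down to Gunnar: 1 + 2 = 3 links.

3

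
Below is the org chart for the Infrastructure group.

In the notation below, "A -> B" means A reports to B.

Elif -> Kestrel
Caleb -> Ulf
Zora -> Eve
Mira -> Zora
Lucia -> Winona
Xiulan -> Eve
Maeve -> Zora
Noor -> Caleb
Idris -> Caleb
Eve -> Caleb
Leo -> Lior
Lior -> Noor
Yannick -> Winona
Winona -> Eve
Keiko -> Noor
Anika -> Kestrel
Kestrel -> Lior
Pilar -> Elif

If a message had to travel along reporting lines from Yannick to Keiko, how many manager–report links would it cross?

5

Yannick is 3 levels below Caleb, and Keiko is 2 levels below Caleb (their lowest common manager). The shortest path runs up from Yannick to Caleb and back down to Keiko: 3 + 2 = 5 links.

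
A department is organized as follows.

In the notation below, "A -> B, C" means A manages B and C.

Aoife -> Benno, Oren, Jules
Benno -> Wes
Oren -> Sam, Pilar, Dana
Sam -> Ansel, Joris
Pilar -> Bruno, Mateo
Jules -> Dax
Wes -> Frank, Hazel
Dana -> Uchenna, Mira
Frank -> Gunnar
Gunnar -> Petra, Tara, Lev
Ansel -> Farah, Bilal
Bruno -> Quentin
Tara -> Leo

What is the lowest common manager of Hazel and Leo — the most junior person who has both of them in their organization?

Wes

Hazel's chain of managers is Wes, Benno, Aoife. Leo's chain of managers is Tara, Gunnar, Frank, Wes, Benno, Aoife. The first manager that appears in both chains is Wes.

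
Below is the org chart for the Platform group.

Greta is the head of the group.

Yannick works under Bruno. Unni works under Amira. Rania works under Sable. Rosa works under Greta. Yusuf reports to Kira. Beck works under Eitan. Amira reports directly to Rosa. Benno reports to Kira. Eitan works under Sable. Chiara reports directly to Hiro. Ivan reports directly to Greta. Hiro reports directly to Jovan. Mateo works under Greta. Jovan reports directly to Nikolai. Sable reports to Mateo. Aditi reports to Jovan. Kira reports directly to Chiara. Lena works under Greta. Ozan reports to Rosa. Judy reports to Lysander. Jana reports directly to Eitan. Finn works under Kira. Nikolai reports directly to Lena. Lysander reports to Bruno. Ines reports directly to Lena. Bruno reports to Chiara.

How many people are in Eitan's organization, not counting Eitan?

2

Eitan directly manages Beck, Jana. Beck has no reports. Jana has no reports. So Eitan's organization is 2 direct reports plus everyone under them: 1 + 1 = 2.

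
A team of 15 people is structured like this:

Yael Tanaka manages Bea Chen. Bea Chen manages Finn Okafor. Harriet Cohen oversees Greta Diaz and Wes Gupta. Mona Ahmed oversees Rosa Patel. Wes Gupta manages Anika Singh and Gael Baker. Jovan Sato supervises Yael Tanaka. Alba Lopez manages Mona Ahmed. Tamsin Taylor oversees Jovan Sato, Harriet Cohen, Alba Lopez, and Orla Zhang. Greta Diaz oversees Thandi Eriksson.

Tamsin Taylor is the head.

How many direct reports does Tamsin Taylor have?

Tamsin Taylor directly manages Jovan Sato, Harriet Cohen, Alba Lopez, Orla Zhang. That is 4 direct reports.

4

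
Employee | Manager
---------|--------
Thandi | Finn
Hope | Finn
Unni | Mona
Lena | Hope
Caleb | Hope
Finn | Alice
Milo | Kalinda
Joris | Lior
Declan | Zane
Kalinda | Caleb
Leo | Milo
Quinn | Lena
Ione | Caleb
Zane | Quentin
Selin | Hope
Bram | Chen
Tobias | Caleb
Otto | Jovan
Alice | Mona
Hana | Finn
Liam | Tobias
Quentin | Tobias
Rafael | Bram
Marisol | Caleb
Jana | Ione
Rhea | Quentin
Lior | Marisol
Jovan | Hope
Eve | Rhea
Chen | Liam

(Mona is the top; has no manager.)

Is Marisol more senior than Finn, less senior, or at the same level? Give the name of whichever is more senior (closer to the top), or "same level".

Finn

Marisol is 5 levels below Mona; Finn is 2. Finn is higher.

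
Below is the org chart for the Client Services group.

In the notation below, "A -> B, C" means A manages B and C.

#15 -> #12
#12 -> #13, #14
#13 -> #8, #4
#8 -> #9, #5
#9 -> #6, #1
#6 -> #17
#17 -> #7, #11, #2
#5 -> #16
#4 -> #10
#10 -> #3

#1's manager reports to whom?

#1 reports to #9, and #9 reports to #8. So #1's skip-level manager is #8.

#8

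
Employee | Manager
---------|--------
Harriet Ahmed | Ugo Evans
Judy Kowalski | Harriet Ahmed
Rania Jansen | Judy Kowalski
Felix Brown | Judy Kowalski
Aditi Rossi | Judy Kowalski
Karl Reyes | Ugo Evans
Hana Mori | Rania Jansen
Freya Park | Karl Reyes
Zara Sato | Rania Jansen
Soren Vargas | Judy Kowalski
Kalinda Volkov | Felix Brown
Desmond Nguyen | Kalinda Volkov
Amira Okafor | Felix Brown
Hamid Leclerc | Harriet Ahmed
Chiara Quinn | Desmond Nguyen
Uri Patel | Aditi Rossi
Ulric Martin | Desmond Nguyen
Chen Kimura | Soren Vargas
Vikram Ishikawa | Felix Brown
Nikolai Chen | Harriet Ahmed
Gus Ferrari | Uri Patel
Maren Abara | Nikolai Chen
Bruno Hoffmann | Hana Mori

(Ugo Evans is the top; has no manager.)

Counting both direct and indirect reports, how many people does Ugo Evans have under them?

23

Ugo Evans directly manages Harriet Ahmed, Karl Reyes. Under Harriet Ahmed: Nikolai Chen, Maren Abara, Hamid Leclerc, Judy Kowalski, Soren Vargas, Chen Kimura, Aditi Rossi, Uri Patel, Gus Ferrari, Felix Brown, Vikram Ishikawa, Amira Okafor, Kalinda Volkov, Desmond Nguyen, Ulric Martin, Chiara Quinn, Rania Jansen, Zara Sato, Hana Mori, Bruno Hoffmann (20). Under Karl Reyes: Freya Park (1). So Ugo Evans's organization is 2 direct reports plus everyone under them: 21 + 2 = 23.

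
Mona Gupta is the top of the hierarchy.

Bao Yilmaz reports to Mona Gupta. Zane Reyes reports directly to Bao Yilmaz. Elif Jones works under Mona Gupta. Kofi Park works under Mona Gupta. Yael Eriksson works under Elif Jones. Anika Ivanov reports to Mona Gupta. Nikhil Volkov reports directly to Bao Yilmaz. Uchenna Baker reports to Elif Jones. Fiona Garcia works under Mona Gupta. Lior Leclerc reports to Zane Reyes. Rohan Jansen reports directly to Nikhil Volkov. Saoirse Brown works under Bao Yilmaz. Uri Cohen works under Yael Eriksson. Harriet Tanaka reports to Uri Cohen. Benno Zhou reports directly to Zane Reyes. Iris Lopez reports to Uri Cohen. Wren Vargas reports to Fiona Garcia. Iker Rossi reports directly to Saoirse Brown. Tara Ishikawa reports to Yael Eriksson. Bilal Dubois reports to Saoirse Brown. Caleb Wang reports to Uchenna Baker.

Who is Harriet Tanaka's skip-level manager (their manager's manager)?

Yael Eriksson

Harriet Tanaka reports to Uri Cohen, and Uri Cohen reports to Yael Eriksson. So Harriet Tanaka's skip-level manager is Yael Eriksson.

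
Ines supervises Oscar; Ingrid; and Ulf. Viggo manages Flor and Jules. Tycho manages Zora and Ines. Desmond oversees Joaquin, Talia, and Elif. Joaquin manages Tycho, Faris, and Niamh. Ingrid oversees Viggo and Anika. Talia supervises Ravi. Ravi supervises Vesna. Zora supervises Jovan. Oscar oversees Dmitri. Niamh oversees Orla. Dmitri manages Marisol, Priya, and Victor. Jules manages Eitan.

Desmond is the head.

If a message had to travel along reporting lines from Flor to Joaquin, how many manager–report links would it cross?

Flor is in Joaquin's organization: the chain from Flor up to Joaquin is Flor → Viggo → Ingrid → Ines → Tycho → Joaquin, which is 5 links.

5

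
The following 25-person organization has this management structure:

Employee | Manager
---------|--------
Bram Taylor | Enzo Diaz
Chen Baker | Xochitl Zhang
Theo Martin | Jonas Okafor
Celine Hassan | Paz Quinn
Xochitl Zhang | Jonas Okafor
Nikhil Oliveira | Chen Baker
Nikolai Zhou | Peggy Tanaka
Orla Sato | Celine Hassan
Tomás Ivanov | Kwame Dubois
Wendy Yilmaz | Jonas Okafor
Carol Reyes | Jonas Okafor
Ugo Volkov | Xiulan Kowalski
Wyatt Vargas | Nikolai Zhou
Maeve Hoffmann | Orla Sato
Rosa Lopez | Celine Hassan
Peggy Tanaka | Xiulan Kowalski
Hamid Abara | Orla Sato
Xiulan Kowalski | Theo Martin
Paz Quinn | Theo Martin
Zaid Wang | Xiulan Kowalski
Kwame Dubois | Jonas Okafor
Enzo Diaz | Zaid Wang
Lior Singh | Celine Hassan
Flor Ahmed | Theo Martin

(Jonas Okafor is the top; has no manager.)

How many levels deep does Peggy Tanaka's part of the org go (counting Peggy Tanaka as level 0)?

The longest chain under Peggy Tanaka runs Peggy Tanaka → Nikolai Zhou → Wyatt Vargas, which is 2 levels below Peggy Tanaka.

2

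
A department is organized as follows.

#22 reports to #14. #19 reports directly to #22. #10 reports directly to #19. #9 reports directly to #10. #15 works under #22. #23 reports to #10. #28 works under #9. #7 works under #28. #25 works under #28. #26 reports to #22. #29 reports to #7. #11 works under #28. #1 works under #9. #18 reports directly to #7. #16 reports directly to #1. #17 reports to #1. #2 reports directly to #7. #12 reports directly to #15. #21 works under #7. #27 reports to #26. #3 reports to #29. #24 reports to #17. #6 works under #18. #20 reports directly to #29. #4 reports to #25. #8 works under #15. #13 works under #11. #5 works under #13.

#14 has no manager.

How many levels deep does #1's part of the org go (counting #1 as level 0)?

The longest chain under #1 runs #1 → #17 → #24, which is 2 levels below #1.

2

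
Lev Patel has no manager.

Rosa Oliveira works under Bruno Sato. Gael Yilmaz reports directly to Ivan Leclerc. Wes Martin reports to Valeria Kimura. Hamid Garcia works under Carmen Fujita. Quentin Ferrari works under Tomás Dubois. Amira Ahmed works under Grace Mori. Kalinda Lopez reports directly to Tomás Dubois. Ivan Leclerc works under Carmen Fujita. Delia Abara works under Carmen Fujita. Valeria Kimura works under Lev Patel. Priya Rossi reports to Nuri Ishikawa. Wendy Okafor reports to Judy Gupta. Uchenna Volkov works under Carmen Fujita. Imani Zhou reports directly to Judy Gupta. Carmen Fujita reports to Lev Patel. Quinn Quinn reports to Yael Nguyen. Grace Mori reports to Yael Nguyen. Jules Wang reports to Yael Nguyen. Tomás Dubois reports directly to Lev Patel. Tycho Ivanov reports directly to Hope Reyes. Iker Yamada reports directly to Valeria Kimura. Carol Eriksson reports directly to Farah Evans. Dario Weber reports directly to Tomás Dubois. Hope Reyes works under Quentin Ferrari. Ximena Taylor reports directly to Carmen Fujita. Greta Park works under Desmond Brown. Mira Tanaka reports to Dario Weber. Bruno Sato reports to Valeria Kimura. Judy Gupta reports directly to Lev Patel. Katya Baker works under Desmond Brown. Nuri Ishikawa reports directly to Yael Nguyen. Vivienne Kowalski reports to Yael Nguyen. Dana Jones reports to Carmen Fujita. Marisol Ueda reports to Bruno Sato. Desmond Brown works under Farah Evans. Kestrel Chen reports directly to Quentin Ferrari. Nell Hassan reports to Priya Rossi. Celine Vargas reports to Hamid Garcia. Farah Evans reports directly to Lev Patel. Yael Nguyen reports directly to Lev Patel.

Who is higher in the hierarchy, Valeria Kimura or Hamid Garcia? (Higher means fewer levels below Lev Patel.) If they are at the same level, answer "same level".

Valeria Kimura

Valeria Kimura is 1 level below Lev Patel; Hamid Garcia is 2. Valeria Kimura is higher.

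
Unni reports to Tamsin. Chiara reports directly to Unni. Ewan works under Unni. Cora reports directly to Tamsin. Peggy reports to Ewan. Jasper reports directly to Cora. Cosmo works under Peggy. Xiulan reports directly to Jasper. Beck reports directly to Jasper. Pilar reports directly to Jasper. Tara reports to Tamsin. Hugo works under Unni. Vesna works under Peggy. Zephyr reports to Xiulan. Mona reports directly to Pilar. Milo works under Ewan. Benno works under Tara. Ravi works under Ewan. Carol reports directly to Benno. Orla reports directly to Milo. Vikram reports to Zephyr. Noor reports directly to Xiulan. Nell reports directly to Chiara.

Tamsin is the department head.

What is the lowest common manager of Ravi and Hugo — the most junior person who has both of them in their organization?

Ravi's chain of managers is Ewan, Unni, Tamsin. Hugo's chain of managers is Unni, Tamsin. The first manager that appears in both chains is Unni.

Unni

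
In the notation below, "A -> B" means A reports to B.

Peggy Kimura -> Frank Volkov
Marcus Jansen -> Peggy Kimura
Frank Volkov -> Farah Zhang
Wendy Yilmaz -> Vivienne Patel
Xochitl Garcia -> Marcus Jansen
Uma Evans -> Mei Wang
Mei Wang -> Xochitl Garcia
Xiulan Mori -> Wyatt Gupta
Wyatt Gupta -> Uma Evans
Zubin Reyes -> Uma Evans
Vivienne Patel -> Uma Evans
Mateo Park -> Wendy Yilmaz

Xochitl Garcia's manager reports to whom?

Xochitl Garcia reports to Marcus Jansen, and Marcus Jansen reports to Peggy Kimura. So Xochitl Garcia's skip-level manager is Peggy Kimura.

Peggy Kimura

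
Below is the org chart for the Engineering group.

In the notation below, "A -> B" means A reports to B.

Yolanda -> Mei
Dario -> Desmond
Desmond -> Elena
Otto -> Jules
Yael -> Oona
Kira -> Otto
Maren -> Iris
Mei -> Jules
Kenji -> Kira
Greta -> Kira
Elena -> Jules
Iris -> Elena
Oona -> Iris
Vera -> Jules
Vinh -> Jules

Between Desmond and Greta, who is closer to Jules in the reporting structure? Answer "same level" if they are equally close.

Desmond

Desmond is 2 levels below Jules; Greta is 3. Desmond is higher.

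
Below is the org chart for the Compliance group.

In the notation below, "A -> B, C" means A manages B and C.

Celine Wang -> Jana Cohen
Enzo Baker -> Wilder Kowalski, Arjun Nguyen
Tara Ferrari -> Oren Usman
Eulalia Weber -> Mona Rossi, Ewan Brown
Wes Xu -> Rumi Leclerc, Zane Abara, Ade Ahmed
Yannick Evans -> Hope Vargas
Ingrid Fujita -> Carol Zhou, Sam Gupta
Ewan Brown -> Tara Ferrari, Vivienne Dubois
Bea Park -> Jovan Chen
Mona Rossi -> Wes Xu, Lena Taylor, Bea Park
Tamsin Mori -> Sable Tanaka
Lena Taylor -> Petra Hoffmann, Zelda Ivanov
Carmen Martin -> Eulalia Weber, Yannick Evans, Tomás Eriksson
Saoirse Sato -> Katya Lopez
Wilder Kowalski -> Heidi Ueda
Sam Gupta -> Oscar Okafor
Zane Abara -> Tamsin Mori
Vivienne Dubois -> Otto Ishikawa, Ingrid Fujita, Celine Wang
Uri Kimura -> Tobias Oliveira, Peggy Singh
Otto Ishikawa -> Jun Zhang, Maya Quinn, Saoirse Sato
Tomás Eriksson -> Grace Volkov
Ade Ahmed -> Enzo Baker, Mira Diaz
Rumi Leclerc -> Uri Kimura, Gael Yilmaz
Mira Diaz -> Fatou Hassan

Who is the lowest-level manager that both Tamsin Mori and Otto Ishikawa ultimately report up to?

Eulalia Weber

Tamsin Mori's chain of managers is Zane Abara, Wes Xu, Mona Rossi, Eulalia Weber, Carmen Martin. Otto Ishikawa's chain of managers is Vivienne Dubois, Ewan Brown, Eulalia Weber, Carmen Martin. The first manager that appears in both chains is Eulalia Weber.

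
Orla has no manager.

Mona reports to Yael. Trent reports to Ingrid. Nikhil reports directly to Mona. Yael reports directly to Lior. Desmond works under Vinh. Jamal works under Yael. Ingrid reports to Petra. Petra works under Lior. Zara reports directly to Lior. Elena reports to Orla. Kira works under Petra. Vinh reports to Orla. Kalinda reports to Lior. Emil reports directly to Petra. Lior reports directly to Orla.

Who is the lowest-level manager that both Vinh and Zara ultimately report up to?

Orla

Vinh's chain of managers is Orla. Zara's chain of managers is Lior, Orla. The first manager that appears in both chains is Orla.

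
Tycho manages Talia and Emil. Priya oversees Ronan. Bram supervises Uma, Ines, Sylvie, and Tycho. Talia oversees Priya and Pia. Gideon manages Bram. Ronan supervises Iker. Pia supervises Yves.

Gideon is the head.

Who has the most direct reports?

Bram

Direct-report counts: Gideon has 1; Bram has 4; Tycho has 2; Talia has 2; Pia has 1; Priya has 1; Ronan has 1. The largest is 4, held by Bram.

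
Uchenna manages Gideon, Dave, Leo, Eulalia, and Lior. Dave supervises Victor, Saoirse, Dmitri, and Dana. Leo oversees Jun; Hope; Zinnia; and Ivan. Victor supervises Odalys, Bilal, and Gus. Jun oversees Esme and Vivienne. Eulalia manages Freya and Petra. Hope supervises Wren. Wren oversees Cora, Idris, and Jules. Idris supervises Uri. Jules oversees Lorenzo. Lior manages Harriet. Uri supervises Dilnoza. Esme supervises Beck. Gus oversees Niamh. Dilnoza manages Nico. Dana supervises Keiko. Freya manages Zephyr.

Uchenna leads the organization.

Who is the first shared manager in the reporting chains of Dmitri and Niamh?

Dave

Dmitri's chain of managers is Dave, Uchenna. Niamh's chain of managers is Gus, Victor, Dave, Uchenna. The first manager that appears in both chains is Dave.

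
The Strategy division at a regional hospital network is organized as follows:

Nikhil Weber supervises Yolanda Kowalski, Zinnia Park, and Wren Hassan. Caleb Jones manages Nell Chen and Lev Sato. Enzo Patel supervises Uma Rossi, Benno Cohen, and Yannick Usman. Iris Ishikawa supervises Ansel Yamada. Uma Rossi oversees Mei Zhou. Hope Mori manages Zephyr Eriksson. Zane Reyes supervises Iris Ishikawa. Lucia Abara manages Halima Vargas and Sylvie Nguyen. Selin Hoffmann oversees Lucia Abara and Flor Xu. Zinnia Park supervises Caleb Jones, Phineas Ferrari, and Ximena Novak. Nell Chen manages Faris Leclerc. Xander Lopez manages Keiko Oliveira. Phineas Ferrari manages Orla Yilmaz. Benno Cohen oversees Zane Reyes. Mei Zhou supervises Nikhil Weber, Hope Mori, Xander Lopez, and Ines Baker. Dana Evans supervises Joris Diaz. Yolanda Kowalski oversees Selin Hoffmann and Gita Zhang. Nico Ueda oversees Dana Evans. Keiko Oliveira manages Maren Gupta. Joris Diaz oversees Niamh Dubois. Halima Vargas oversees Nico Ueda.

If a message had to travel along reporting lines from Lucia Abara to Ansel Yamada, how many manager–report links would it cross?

10

Lucia Abara is 6 levels below Enzo Patel, and Ansel Yamada is 4 levels below Enzo Patel (their lowest common manager). The shortest path runs up from Lucia Abara to Enzo Patel and back down to Ansel Yamada: 6 + 4 = 10 links.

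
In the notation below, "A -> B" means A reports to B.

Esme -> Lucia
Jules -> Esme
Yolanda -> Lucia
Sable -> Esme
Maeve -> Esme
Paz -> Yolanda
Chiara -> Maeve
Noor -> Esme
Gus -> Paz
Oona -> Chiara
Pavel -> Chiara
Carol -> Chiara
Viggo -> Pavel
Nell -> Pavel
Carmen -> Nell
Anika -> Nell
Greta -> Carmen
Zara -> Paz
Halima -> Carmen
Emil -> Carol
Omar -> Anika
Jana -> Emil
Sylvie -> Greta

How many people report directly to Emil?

Emil directly manages Jana. That is 1 direct report.

1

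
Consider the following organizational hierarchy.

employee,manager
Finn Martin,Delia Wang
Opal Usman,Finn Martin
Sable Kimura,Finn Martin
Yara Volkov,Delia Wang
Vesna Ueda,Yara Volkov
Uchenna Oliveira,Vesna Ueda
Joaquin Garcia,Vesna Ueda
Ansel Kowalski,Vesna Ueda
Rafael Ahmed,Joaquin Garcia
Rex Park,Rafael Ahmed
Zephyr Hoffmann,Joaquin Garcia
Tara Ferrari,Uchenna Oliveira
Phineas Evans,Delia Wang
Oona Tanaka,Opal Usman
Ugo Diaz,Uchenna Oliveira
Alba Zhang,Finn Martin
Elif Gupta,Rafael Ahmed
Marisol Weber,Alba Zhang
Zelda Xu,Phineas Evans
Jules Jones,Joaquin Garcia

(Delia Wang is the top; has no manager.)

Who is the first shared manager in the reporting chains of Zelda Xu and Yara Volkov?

Delia Wang

Zelda Xu's chain of managers is Phineas Evans, Delia Wang. Yara Volkov's chain of managers is Delia Wang. The first manager that appears in both chains is Delia Wang.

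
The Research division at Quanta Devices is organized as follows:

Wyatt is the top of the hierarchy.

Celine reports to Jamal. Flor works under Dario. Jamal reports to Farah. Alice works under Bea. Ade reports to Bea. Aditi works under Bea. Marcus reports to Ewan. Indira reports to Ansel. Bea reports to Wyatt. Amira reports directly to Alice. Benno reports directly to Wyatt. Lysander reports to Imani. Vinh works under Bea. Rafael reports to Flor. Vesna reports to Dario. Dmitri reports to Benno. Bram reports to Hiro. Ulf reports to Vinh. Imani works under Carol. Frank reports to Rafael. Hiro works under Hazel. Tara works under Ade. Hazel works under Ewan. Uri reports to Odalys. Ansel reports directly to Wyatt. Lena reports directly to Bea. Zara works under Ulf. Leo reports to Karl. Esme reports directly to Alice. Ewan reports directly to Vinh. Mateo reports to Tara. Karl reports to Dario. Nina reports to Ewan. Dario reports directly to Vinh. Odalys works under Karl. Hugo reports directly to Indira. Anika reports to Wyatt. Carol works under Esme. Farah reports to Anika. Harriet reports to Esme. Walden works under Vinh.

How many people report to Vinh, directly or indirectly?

Vinh directly manages Ewan, Dario, Ulf, Walden. Under Ewan: Marcus, Nina, Hazel, Hiro, Bram (5). Under Dario: Vesna, Karl, Odalys, Uri, Leo, Flor, Rafael, Frank (8). Under Ulf: Zara (1). Walden has no reports. So Vinh's organization is 4 direct reports plus everyone under them: 6 + 9 + 2 + 1 = 18.

18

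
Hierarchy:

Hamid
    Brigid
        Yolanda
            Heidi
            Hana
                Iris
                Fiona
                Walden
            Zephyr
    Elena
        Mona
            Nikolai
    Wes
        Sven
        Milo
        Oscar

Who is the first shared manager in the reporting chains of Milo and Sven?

Milo's chain of managers is Wes, Hamid. Sven's chain of managers is Wes, Hamid. The first manager that appears in both chains is Wes.

Wes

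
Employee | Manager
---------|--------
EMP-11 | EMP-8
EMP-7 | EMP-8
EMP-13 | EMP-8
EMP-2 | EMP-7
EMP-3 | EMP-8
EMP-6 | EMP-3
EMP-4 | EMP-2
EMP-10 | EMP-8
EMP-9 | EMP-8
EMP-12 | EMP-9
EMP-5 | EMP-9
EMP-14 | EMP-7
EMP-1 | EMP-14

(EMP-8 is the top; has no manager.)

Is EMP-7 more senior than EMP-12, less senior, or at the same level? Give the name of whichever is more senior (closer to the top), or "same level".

EMP-7

EMP-7 is 1 level below EMP-8; EMP-12 is 2. EMP-7 is higher.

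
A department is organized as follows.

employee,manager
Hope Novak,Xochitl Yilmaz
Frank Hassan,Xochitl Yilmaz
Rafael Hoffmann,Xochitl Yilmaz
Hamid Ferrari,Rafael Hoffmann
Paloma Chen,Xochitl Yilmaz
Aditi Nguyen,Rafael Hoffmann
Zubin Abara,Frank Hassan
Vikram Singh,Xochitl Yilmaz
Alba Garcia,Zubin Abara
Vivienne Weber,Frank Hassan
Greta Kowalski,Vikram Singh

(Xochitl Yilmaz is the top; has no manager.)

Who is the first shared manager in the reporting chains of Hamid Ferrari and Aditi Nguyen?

Rafael Hoffmann

Hamid Ferrari's chain of managers is Rafael Hoffmann, Xochitl Yilmaz. Aditi Nguyen's chain of managers is Rafael Hoffmann, Xochitl Yilmaz. The first manager that appears in both chains is Rafael Hoffmann.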